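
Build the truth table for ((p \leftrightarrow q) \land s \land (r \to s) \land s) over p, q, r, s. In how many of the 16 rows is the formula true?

4

p  q  r  s  |  (p \leftrightarrow q)  (r \to s)  φ
F  F  F  F  |            T                T      F
F  F  F  T  |            T                T      T
F  F  T  F  |            T                F      F
F  F  T  T  |            T                T      T
F  T  F  F  |            F                T      F
F  T  F  T  |            F                T      F
F  T  T  F  |            F                F      F
F  T  T  T  |            F                T      F
T  F  F  F  |            F                T      F
T  F  F  T  |            F                T      F
T  F  T  F  |            F                F      F
T  F  T  T  |            F                T      F
T  T  F  F  |            T                T      F
T  T  F  T  |            T                T      T
T  T  T  F  |            T                F      F
T  T  T  T  |            T                T      T
The formula is true on 4 of the 16 rows.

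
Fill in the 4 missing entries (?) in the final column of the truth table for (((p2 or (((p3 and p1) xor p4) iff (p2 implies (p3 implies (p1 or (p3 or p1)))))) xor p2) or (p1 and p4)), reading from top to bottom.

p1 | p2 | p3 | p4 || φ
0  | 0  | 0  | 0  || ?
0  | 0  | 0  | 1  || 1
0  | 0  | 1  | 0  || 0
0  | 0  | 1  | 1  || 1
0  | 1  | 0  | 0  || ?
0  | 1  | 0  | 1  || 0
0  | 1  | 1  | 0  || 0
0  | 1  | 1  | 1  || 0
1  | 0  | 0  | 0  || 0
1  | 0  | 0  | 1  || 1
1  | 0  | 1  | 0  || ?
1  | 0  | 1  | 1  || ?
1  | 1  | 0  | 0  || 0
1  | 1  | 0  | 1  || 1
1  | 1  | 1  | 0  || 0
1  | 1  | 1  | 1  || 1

0, 0, 1, 1

Row p1=0, p2=0, p3=0, p4=0: ((p2 or (((p3 and p1) xor p4) iff (p2 implies (p3 implies (p1 or (p3 or p1)))))) xor p2) = 0, (p1 and p4) = 0, so the formula = 0.
Row p1=0, p2=1, p3=0, p4=0: ((p2 or (((p3 and p1) xor p4) iff (p2 implies (p3 implies (p1 or (p3 or p1)))))) xor p2) = 0, (p1 and p4) = 0, so the formula = 0.
Row p1=1, p2=0, p3=1, p4=0: ((p2 or (((p3 and p1) xor p4) iff (p2 implies (p3 implies (p1 or (p3 or p1)))))) xor p2) = 1, (p1 and p4) = 0, so the formula = 1.
Row p1=1, p2=0, p3=1, p4=1: ((p2 or (((p3 and p1) xor p4) iff (p2 implies (p3 implies (p1 or (p3 or p1)))))) xor p2) = 0, (p1 and p4) = 1, so the formula = 1.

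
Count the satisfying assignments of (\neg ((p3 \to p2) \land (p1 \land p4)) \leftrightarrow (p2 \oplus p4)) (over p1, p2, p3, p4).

9

p1 | p2 | p3 | p4 || (p3 \to p2) | (p1 \land p4) | (p2 \oplus p4) | φ
0  | 0  | 0  | 0  ||      1      |       0       |       0        | 0
0  | 0  | 0  | 1  ||      1      |       0       |       1        | 1
0  | 0  | 1  | 0  ||      0      |       0       |       0        | 0
0  | 0  | 1  | 1  ||      0      |       0       |       1        | 1
0  | 1  | 0  | 0  ||      1      |       0       |       1        | 1
0  | 1  | 0  | 1  ||      1      |       0       |       0        | 0
0  | 1  | 1  | 0  ||      1      |       0       |       1        | 1
0  | 1  | 1  | 1  ||      1      |       0       |       0        | 0
1  | 0  | 0  | 0  ||      1      |       0       |       0        | 0
1  | 0  | 0  | 1  ||      1      |       1       |       1        | 0
1  | 0  | 1  | 0  ||      0      |       0       |       0        | 0
1  | 0  | 1  | 1  ||      0      |       1       |       1        | 1
1  | 1  | 0  | 0  ||      1      |       0       |       1        | 1
1  | 1  | 0  | 1  ||      1      |       1       |       0        | 1
1  | 1  | 1  | 0  ||      1      |       0       |       1        | 1
1  | 1  | 1  | 1  ||      1      |       1       |       0        | 1
The formula is true on 9 of the 16 rows.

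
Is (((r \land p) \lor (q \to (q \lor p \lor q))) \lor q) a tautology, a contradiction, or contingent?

p  q  r  |  (r \land p)  (q \lor p \lor q)  (q \to (q \lor p \lor q))  φ
T  T  T  |       T               T                      T              T
T  T  F  |       F               T                      T              T
T  F  T  |       T               T                      T              T
T  F  F  |       F               T                      T              T
F  T  T  |       F               T                      T              T
F  T  F  |       F               T                      T              T
F  F  T  |       F               F                      T              T
F  F  F  |       F               F                      T              T
Every row is T, so the formula is a tautology.

tautology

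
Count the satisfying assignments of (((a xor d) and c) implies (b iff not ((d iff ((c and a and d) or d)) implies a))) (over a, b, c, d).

14

a | b | c | d | φ
- | - | - | - | -
T | T | T | T | T
T | T | T | F | F
T | T | F | T | T
T | T | F | F | T
T | F | T | T | T
T | F | T | F | T
T | F | F | T | T
T | F | F | F | T
F | T | T | T | T
F | T | T | F | T
F | T | F | T | T
F | T | F | F | T
F | F | T | T | F
F | F | T | F | T
F | F | F | T | T
F | F | F | F | T
The formula is true on 14 of the 16 rows.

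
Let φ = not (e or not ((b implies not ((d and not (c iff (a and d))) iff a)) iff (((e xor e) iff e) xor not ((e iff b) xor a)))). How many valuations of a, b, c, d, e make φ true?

10

a | b | c | d | e || φ
T | T | T | T | T || F
T | T | T | T | F || T
T | T | T | F | T || F
T | T | T | F | F || T
T | T | F | T | T || F
T | T | F | T | F || F
T | T | F | F | T || F
T | T | F | F | F || T
T | F | T | T | T || F
T | F | T | T | F || F
T | F | T | F | T || F
T | F | T | F | F || F
T | F | F | T | T || F
T | F | F | T | F || F
T | F | F | F | T || F
T | F | F | F | F || F
F | T | T | T | T || F
F | T | T | T | F || F
F | T | T | F | T || F
F | T | T | F | F || T
F | T | F | T | T || F
F | T | F | T | F || T
F | T | F | F | T || F
F | T | F | F | F || T
F | F | T | T | T || F
F | F | T | T | F || T
F | F | T | F | T || F
F | F | T | F | F || T
F | F | F | T | T || F
F | F | F | T | F || T
F | F | F | F | T || F
F | F | F | F | F || T
The formula is true on 10 of the 32 rows.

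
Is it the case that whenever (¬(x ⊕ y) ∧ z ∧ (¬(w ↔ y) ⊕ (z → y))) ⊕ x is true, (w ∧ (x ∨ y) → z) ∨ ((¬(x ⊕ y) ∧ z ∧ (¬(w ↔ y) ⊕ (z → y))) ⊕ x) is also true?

x  y  z  w  |  φ  ψ
F  F  F  F  |  F  T
F  F  F  T  |  F  T
F  F  T  F  |  F  T
F  F  T  T  |  T  T
F  T  F  F  |  F  T
F  T  F  T  |  F  F
F  T  T  F  |  F  T
F  T  T  T  |  F  T
T  F  F  F  |  T  T
T  F  F  T  |  T  T
T  F  T  F  |  T  T
T  F  T  T  |  T  T
T  T  F  F  |  T  T
T  T  F  T  |  T  T
T  T  T  F  |  T  T
T  T  T  T  |  F  T
In every row where φ is true, ψ is also true, so φ ⊨ ψ.

yes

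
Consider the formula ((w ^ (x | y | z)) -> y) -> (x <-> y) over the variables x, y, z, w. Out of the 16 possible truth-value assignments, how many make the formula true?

10

x  y  z  w     (x | y | z)  (w ^ (x | y | z))  ((w ^ (x | y | z)) -> y)  (x <-> y)  φ
T  T  T  T          T               F                     T                  T      T
T  T  T  F          T               T                     T                  T      T
T  T  F  T          T               F                     T                  T      T
T  T  F  F          T               T                     T                  T      T
T  F  T  T          T               F                     T                  F      F
T  F  T  F          T               T                     F                  F      T
T  F  F  T          T               F                     T                  F      F
T  F  F  F          T               T                     F                  F      T
F  T  T  T          T               F                     T                  F      F
F  T  T  F          T               T                     T                  F      F
F  T  F  T          T               F                     T                  F      F
F  T  F  F          T               T                     T                  F      F
F  F  T  T          T               F                     T                  T      T
F  F  T  F          T               T                     F                  T      T
F  F  F  T          F               T                     F                  T      T
F  F  F  F          F               F                     T                  T      T
The formula is true on 10 of the 16 rows.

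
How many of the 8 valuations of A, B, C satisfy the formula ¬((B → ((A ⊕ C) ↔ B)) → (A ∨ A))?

3

A  B  C  |  φ
T  T  T  |  F
T  T  F  |  F
T  F  T  |  F
T  F  F  |  F
F  T  T  |  T
F  T  F  |  F
F  F  T  |  T
F  F  F  |  T
The formula is true on 3 of the 8 rows.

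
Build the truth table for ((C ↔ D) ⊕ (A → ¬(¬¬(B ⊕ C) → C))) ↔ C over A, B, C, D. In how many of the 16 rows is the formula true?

8

A  B  C  D  |  φ
T  T  T  T  |  T
T  T  T  F  |  F
T  T  F  T  |  F
T  T  F  F  |  T
T  F  T  T  |  T
T  F  T  F  |  F
T  F  F  T  |  T
T  F  F  F  |  F
F  T  T  T  |  F
F  T  T  F  |  T
F  T  F  T  |  F
F  T  F  F  |  T
F  F  T  T  |  F
F  F  T  F  |  T
F  F  F  T  |  F
F  F  F  F  |  T
The formula is true on 8 of the 16 rows.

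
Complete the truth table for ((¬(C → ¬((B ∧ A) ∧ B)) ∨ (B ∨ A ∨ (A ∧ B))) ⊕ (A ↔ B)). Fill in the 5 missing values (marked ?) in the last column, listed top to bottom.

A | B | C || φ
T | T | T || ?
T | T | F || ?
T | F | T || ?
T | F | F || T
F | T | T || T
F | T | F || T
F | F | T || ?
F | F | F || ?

Row A=T, B=T, C=T: (¬(C → ¬((B ∧ A) ∧ B)) ∨ (B ∨ A ∨ (A ∧ B))) = T, (A ↔ B) = T, so the formula = F.
Row A=T, B=T, C=F: (¬(C → ¬((B ∧ A) ∧ B)) ∨ (B ∨ A ∨ (A ∧ B))) = T, (A ↔ B) = T, so the formula = F.
Row A=T, B=F, C=T: (¬(C → ¬((B ∧ A) ∧ B)) ∨ (B ∨ A ∨ (A ∧ B))) = T, (A ↔ B) = F, so the formula = T.
Row A=F, B=F, C=T: (¬(C → ¬((B ∧ A) ∧ B)) ∨ (B ∨ A ∨ (A ∧ B))) = F, (A ↔ B) = T, so the formula = T.
Row A=F, B=F, C=F: (¬(C → ¬((B ∧ A) ∧ B)) ∨ (B ∨ A ∨ (A ∧ B))) = F, (A ↔ B) = T, so the formula = T.

F, F, T, T, T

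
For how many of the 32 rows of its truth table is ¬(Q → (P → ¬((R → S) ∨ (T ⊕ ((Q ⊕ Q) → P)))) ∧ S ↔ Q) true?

P | Q | R | S | T | φ
- | - | - | - | - | -
T | T | T | T | T | T
T | T | T | T | F | T
T | T | T | F | T | T
T | T | T | F | F | T
T | T | F | T | T | T
T | T | F | T | F | T
T | T | F | F | T | T
T | T | F | F | F | T
T | F | T | T | T | T
T | F | T | T | F | T
T | F | T | F | T | T
T | F | T | F | F | T
T | F | F | T | T | T
T | F | F | T | F | T
T | F | F | F | T | T
T | F | F | F | F | T
F | T | T | T | T | F
F | T | T | T | F | F
F | T | T | F | T | T
F | T | T | F | F | T
F | T | F | T | T | F
F | T | F | T | F | F
F | T | F | F | T | T
F | T | F | F | F | T
F | F | T | T | T | T
F | F | T | T | F | T
F | F | T | F | T | T
F | F | T | F | F | T
F | F | F | T | T | T
F | F | F | T | F | T
F | F | F | F | T | T
F | F | F | F | F | T
The formula is true on 28 of the 32 rows.

28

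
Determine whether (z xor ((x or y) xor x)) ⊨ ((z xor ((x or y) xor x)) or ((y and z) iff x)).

x  y  z  |  φ  ψ
0  0  0  |  0  1
0  0  1  |  1  1
0  1  0  |  1  1
0  1  1  |  0  0
1  0  0  |  0  0
1  0  1  |  1  1
1  1  0  |  0  0
1  1  1  |  1  1
In every row where φ is true, ψ is also true, so φ ⊨ ψ.

yes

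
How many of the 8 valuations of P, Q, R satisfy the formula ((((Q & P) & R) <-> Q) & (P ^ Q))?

P  Q  R  |  φ
T  T  T  |  F
T  T  F  |  F
T  F  T  |  T
T  F  F  |  T
F  T  T  |  F
F  T  F  |  F
F  F  T  |  F
F  F  F  |  F
The formula is true on 2 of the 8 rows.

2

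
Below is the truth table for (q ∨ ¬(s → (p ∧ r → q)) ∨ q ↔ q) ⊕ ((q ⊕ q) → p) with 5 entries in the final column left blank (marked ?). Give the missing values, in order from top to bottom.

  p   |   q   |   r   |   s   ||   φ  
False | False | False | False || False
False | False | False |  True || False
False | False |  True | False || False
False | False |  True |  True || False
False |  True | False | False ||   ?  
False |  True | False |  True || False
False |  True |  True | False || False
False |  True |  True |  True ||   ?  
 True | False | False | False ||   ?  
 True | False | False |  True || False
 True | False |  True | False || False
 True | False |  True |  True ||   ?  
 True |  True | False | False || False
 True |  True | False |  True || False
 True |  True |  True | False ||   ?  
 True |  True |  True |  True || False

False, False, False, True, False

Row p=False, q=True, r=False, s=False: (q ∨ ¬(s → (p ∧ r → q)) ∨ q ↔ q) = True, ((q ⊕ q) → p) = True, so the formula = False.
Row p=False, q=True, r=True, s=True: (q ∨ ¬(s → (p ∧ r → q)) ∨ q ↔ q) = True, ((q ⊕ q) → p) = True, so the formula = False.
Row p=True, q=False, r=False, s=False: (q ∨ ¬(s → (p ∧ r → q)) ∨ q ↔ q) = True, ((q ⊕ q) → p) = True, so the formula = False.
Row p=True, q=False, r=True, s=True: (q ∨ ¬(s → (p ∧ r → q)) ∨ q ↔ q) = False, ((q ⊕ q) → p) = True, so the formula = True.
Row p=True, q=True, r=True, s=False: (q ∨ ¬(s → (p ∧ r → q)) ∨ q ↔ q) = True, ((q ⊕ q) → p) = True, so the formula = False.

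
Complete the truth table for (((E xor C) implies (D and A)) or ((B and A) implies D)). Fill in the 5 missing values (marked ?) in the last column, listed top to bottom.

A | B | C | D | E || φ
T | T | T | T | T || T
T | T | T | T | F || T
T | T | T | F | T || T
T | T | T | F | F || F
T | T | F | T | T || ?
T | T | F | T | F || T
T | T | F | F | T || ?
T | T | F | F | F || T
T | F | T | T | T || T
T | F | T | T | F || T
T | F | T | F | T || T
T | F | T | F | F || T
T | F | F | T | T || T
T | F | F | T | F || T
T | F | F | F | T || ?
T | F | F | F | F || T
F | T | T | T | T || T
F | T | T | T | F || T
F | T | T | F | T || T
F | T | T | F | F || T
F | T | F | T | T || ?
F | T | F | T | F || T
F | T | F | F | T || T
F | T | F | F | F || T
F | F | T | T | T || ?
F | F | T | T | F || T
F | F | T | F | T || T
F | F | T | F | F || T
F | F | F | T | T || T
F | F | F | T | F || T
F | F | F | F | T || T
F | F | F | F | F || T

T, F, T, T, T

Row A=T, B=T, C=F, D=T, E=T: ((E xor C) implies (D and A)) = T, ((B and A) implies D) = T, so the formula = T.
Row A=T, B=T, C=F, D=F, E=T: ((E xor C) implies (D and A)) = F, ((B and A) implies D) = F, so the formula = F.
Row A=T, B=F, C=F, D=F, E=T: ((E xor C) implies (D and A)) = F, ((B and A) implies D) = T, so the formula = T.
Row A=F, B=T, C=F, D=T, E=T: ((E xor C) implies (D and A)) = F, ((B and A) implies D) = T, so the formula = T.
Row A=F, B=F, C=T, D=T, E=T: ((E xor C) implies (D and A)) = T, ((B and A) implies D) = T, so the formula = T.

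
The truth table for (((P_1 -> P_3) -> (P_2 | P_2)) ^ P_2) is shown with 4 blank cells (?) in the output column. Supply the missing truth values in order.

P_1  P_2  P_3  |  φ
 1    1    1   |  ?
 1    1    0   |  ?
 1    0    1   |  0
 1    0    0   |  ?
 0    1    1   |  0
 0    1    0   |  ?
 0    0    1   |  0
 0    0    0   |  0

0, 0, 1, 0

Row P_1=1, P_2=1, P_3=1: ((P_1 -> P_3) -> (P_2 | P_2)) = 1, so the formula = 0.
Row P_1=1, P_2=1, P_3=0: ((P_1 -> P_3) -> (P_2 | P_2)) = 1, so the formula = 0.
Row P_1=1, P_2=0, P_3=0: ((P_1 -> P_3) -> (P_2 | P_2)) = 1, so the formula = 1.
Row P_1=0, P_2=1, P_3=0: ((P_1 -> P_3) -> (P_2 | P_2)) = 1, so the formula = 0.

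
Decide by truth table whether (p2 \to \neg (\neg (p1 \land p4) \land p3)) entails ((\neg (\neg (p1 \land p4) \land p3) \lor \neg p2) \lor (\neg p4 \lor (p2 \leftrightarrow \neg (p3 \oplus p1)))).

yes

p1  p2  p3  p4  |  φ  ψ
T   T   T   T   |  T  T
T   T   T   F   |  F  T
T   T   F   T   |  T  T
T   T   F   F   |  T  T
T   F   T   T   |  T  T
T   F   T   F   |  T  T
T   F   F   T   |  T  T
T   F   F   F   |  T  T
F   T   T   T   |  F  F
F   T   T   F   |  F  T
F   T   F   T   |  T  T
F   T   F   F   |  T  T
F   F   T   T   |  T  T
F   F   T   F   |  T  T
F   F   F   T   |  T  T
F   F   F   F   |  T  T
In every row where φ is true, ψ is also true, so φ ⊨ ψ.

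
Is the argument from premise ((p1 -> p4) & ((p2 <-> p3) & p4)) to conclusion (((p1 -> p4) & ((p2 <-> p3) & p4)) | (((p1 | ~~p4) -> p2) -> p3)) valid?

yes

p1  p2  p3  p4  |  φ  ψ
0   0   0   0   |  0  0
0   0   0   1   |  1  1
0   0   1   0   |  0  1
0   0   1   1   |  0  1
0   1   0   0   |  0  0
0   1   0   1   |  0  0
0   1   1   0   |  0  1
0   1   1   1   |  1  1
1   0   0   0   |  0  1
1   0   0   1   |  1  1
1   0   1   0   |  0  1
1   0   1   1   |  0  1
1   1   0   0   |  0  0
1   1   0   1   |  0  0
1   1   1   0   |  0  1
1   1   1   1   |  1  1
In every row where φ is true, ψ is also true, so φ ⊨ ψ.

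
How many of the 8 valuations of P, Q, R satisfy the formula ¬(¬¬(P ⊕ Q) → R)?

2

P | Q | R || ¬(¬¬(P ⊕ Q) → R)
F | F | F ||        F        
F | F | T ||        F        
F | T | F ||        T        
F | T | T ||        F        
T | F | F ||        T        
T | F | T ||        F        
T | T | F ||        F        
T | T | T ||        F        
The formula is true on 2 of the 8 rows.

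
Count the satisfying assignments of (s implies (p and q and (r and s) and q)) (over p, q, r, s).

p  q  r  s  |  φ
1  1  1  1  |  1
1  1  1  0  |  1
1  1  0  1  |  0
1  1  0  0  |  1
1  0  1  1  |  0
1  0  1  0  |  1
1  0  0  1  |  0
1  0  0  0  |  1
0  1  1  1  |  0
0  1  1  0  |  1
0  1  0  1  |  0
0  1  0  0  |  1
0  0  1  1  |  0
0  0  1  0  |  1
0  0  0  1  |  0
0  0  0  0  |  1
The formula is true on 9 of the 16 rows.

9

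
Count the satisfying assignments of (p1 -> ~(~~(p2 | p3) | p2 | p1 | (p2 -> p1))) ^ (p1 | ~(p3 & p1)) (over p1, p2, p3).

p1  p2  p3     (p2 | p3)  ~(p2 | p3)  ~~(p2 | p3)  (p2 | p1)  (p2 -> p1)  ((p2 | p1) | (p2 -> p1))  (p3 & p1)  ~(p3 & p1)  (p1 | ~(p3 & p1))  φ
1   1   1          1          0            1           1          1                  1                  1          0               1          1
1   1   0          1          0            1           1          1                  1                  0          1               1          1
1   0   1          1          0            1           1          1                  1                  1          0               1          1
1   0   0          0          1            0           1          1                  1                  0          1               1          1
0   1   1          1          0            1           1          0                  1                  0          1               1          0
0   1   0          1          0            1           1          0                  1                  0          1               1          0
0   0   1          1          0            1           0          1                  1                  0          1               1          0
0   0   0          0          1            0           0          1                  1                  0          1               1          0
The formula is true on 4 of the 8 rows.

4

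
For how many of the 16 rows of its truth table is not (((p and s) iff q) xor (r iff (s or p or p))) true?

8

p  q  r  s  |  (p and s)  ((p and s) iff q)  (s or p or p)  (r iff (s or p or p))  φ
T  T  T  T  |      T              T                T                  T            T
T  T  T  F  |      F              F                T                  T            F
T  T  F  T  |      T              T                T                  F            F
T  T  F  F  |      F              F                T                  F            T
T  F  T  T  |      T              F                T                  T            F
T  F  T  F  |      F              T                T                  T            T
T  F  F  T  |      T              F                T                  F            T
T  F  F  F  |      F              T                T                  F            F
F  T  T  T  |      F              F                T                  T            F
F  T  T  F  |      F              F                F                  F            T
F  T  F  T  |      F              F                T                  F            T
F  T  F  F  |      F              F                F                  T            F
F  F  T  T  |      F              T                T                  T            T
F  F  T  F  |      F              T                F                  F            F
F  F  F  T  |      F              T                T                  F            F
F  F  F  F  |      F              T                F                  T            T
The formula is true on 8 of the 16 rows.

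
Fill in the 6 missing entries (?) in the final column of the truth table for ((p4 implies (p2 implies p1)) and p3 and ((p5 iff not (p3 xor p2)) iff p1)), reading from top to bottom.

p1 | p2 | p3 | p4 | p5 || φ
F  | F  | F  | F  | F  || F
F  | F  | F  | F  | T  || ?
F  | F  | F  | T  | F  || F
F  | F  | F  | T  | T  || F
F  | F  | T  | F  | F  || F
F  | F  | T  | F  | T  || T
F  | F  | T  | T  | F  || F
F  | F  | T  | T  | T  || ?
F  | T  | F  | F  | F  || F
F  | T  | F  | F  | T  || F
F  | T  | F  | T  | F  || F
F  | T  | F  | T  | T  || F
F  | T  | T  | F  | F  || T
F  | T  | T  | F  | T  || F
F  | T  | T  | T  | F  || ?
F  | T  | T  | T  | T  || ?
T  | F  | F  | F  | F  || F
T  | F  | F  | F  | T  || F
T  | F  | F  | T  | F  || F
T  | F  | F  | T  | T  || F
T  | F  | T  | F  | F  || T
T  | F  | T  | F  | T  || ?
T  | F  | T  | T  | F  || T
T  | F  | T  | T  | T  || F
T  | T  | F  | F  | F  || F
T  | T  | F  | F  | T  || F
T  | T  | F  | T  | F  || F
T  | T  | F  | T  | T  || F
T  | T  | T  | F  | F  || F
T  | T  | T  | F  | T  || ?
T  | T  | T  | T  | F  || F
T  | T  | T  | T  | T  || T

F, T, F, F, F, T

Row p1=F, p2=F, p3=F, p4=F, p5=T: (p4 implies (p2 implies p1)) = T, ((p5 iff not (p3 xor p2)) iff p1) = F, so the formula = F.
Row p1=F, p2=F, p3=T, p4=T, p5=T: (p4 implies (p2 implies p1)) = T, ((p5 iff not (p3 xor p2)) iff p1) = T, so the formula = T.
Row p1=F, p2=T, p3=T, p4=T, p5=F: (p4 implies (p2 implies p1)) = F, ((p5 iff not (p3 xor p2)) iff p1) = T, so the formula = F.
Row p1=F, p2=T, p3=T, p4=T, p5=T: (p4 implies (p2 implies p1)) = F, ((p5 iff not (p3 xor p2)) iff p1) = F, so the formula = F.
Row p1=T, p2=F, p3=T, p4=F, p5=T: (p4 implies (p2 implies p1)) = T, ((p5 iff not (p3 xor p2)) iff p1) = F, so the formula = F.
Row p1=T, p2=T, p3=T, p4=F, p5=T: (p4 implies (p2 implies p1)) = T, ((p5 iff not (p3 xor p2)) iff p1) = T, so the formula = T.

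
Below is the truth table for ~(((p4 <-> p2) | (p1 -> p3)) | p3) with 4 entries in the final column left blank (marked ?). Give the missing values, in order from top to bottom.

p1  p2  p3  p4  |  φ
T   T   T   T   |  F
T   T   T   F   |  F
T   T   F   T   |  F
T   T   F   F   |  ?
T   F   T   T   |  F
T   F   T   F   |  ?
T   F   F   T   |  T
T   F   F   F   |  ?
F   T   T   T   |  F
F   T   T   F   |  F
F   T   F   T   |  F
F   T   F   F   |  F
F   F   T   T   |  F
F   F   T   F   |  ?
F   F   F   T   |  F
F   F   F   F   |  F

Row p1=T, p2=T, p3=F, p4=F: ((p4 <-> p2) | (p1 -> p3)) = F, (((p4 <-> p2) | (p1 -> p3)) | p3) = F, so the formula = T.
Row p1=T, p2=F, p3=T, p4=F: ((p4 <-> p2) | (p1 -> p3)) = T, (((p4 <-> p2) | (p1 -> p3)) | p3) = T, so the formula = F.
Row p1=T, p2=F, p3=F, p4=F: ((p4 <-> p2) | (p1 -> p3)) = T, (((p4 <-> p2) | (p1 -> p3)) | p3) = T, so the formula = F.
Row p1=F, p2=F, p3=T, p4=F: ((p4 <-> p2) | (p1 -> p3)) = T, (((p4 <-> p2) | (p1 -> p3)) | p3) = T, so the formula = F.

T, F, F, F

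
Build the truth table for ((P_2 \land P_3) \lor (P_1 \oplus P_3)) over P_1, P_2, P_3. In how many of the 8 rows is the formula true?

5

P_1  P_2  P_3  |  (P_2 \land P_3)  (P_1 \oplus P_3)  φ
 T    T    T   |         T                F          T
 T    T    F   |         F                T          T
 T    F    T   |         F                F          F
 T    F    F   |         F                T          T
 F    T    T   |         T                T          T
 F    T    F   |         F                F          F
 F    F    T   |         F                T          T
 F    F    F   |         F                F          F
The formula is true on 5 of the 8 rows.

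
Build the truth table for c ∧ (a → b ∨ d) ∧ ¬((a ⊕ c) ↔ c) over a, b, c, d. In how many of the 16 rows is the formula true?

3

a | b | c | d || φ
F | F | F | F || F
F | F | F | T || F
F | F | T | F || F
F | F | T | T || F
F | T | F | F || F
F | T | F | T || F
F | T | T | F || F
F | T | T | T || F
T | F | F | F || F
T | F | F | T || F
T | F | T | F || F
T | F | T | T || T
T | T | F | F || F
T | T | F | T || F
T | T | T | F || T
T | T | T | T || T
The formula is true on 3 of the 16 rows.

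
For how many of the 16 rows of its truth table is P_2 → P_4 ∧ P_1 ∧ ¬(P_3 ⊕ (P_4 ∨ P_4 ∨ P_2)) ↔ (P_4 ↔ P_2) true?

9

P_1 | P_2 | P_3 | P_4 | (P_4 ∧ P_1) | (P_4 ∨ P_4 ∨ P_2) | (P_3 ⊕ (P_4 ∨ P_4 ∨ P_2)) | ¬(P_3 ⊕ (P_4 ∨ P_4 ∨ P_2)) | (P_4 ↔ P_2) | φ
--- | --- | --- | --- | ----------- | ----------------- | ------------------------- | -------------------------- | ----------- | -
 0  |  0  |  0  |  0  |      0      |         0         |             0             |             1              |      1      | 1
 0  |  0  |  0  |  1  |      0      |         1         |             1             |             0              |      0      | 0
 0  |  0  |  1  |  0  |      0      |         0         |             1             |             0              |      1      | 1
 0  |  0  |  1  |  1  |      0      |         1         |             0             |             1              |      0      | 0
 0  |  1  |  0  |  0  |      0      |         1         |             1             |             0              |      0      | 1
 0  |  1  |  0  |  1  |      0      |         1         |             1             |             0              |      1      | 0
 0  |  1  |  1  |  0  |      0      |         1         |             0             |             1              |      0      | 1
 0  |  1  |  1  |  1  |      0      |         1         |             0             |             1              |      1      | 0
 1  |  0  |  0  |  0  |      0      |         0         |             0             |             1              |      1      | 1
 1  |  0  |  0  |  1  |      1      |         1         |             1             |             0              |      0      | 0
 1  |  0  |  1  |  0  |      0      |         0         |             1             |             0              |      1      | 1
 1  |  0  |  1  |  1  |      1      |         1         |             0             |             1              |      0      | 0
 1  |  1  |  0  |  0  |      0      |         1         |             1             |             0              |      0      | 1
 1  |  1  |  0  |  1  |      1      |         1         |             1             |             0              |      1      | 0
 1  |  1  |  1  |  0  |      0      |         1         |             0             |             1              |      0      | 1
 1  |  1  |  1  |  1  |      1      |         1         |             0             |             1              |      1      | 1
The formula is true on 9 of the 16 rows.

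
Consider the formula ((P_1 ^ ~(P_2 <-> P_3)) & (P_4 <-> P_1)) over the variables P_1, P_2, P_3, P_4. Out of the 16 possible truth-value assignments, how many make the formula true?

4

P_1  P_2  P_3  P_4  |  (P_2 <-> P_3)  ~(P_2 <-> P_3)  (P_1 ^ ~(P_2 <-> P_3))  (P_4 <-> P_1)  φ
 T    T    T    T   |        T              F                   T                   T        T
 T    T    T    F   |        T              F                   T                   F        F
 T    T    F    T   |        F              T                   F                   T        F
 T    T    F    F   |        F              T                   F                   F        F
 T    F    T    T   |        F              T                   F                   T        F
 T    F    T    F   |        F              T                   F                   F        F
 T    F    F    T   |        T              F                   T                   T        T
 T    F    F    F   |        T              F                   T                   F        F
 F    T    T    T   |        T              F                   F                   F        F
 F    T    T    F   |        T              F                   F                   T        F
 F    T    F    T   |        F              T                   T                   F        F
 F    T    F    F   |        F              T                   T                   T        T
 F    F    T    T   |        F              T                   T                   F        F
 F    F    T    F   |        F              T                   T                   T        T
 F    F    F    T   |        T              F                   F                   F        F
 F    F    F    F   |        T              F                   F                   T        F
The formula is true on 4 of the 16 rows.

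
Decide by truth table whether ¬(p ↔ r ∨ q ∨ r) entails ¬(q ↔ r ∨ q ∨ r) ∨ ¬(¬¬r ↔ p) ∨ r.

p  q  r  |  φ  ψ
1  1  1  |  0  1
1  1  0  |  0  1
1  0  1  |  0  1
1  0  0  |  1  1
0  1  1  |  1  1
0  1  0  |  1  0
0  0  1  |  1  1
0  0  0  |  0  0
At p=0, q=1, r=0 we have φ true but ψ false, so φ does not entail ψ.

no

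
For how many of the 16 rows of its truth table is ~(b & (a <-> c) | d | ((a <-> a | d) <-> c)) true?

a  b  c  d     (a <-> c)  (b & (a <-> c))  (a | d)  (a <-> (a | d))  ((a <-> (a | d)) <-> c)  φ
T  T  T  T         T             T            T            T                    T             F
T  T  T  F         T             T            T            T                    T             F
T  T  F  T         F             F            T            T                    F             F
T  T  F  F         F             F            T            T                    F             T
T  F  T  T         T             F            T            T                    T             F
T  F  T  F         T             F            T            T                    T             F
T  F  F  T         F             F            T            T                    F             F
T  F  F  F         F             F            T            T                    F             T
F  T  T  T         F             F            T            F                    F             F
F  T  T  F         F             F            F            T                    T             F
F  T  F  T         T             T            T            F                    T             F
F  T  F  F         T             T            F            T                    F             F
F  F  T  T         F             F            T            F                    F             F
F  F  T  F         F             F            F            T                    T             F
F  F  F  T         T             F            T            F                    T             F
F  F  F  F         T             F            F            T                    F             T
The formula is true on 3 of the 16 rows.

3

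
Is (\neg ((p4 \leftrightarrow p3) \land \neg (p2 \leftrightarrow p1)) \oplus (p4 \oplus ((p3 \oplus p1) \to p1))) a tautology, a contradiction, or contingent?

contingent

  p1     p2     p3     p4   |  (p4 \leftrightarrow p3)  (p2 \leftrightarrow p1)  \neg (p2 \leftrightarrow p1)  (p3 \oplus p1)  ((p3 \oplus p1) \to p1)    φ  
 True   True   True   True  |            True                     True                      False                  False                 True            True
 True   True   True  False  |           False                     True                      False                  False                 True           False
 True   True  False   True  |           False                     True                      False                   True                 True            True
 True   True  False  False  |            True                     True                      False                   True                 True           False
 True  False   True   True  |            True                    False                       True                  False                 True           False
 True  False   True  False  |           False                    False                       True                  False                 True           False
 True  False  False   True  |           False                    False                       True                   True                 True            True
 True  False  False  False  |            True                    False                       True                   True                 True            True
False   True   True   True  |            True                    False                       True                   True                False            True
False   True   True  False  |           False                    False                       True                   True                False            True
False   True  False   True  |           False                    False                       True                  False                 True            True
False   True  False  False  |            True                    False                       True                  False                 True            True
False  False   True   True  |            True                     True                      False                   True                False           False
False  False   True  False  |           False                     True                      False                   True                False            True
False  False  False   True  |           False                     True                      False                  False                 True            True
False  False  False  False  |            True                     True                      False                  False                 True           False
10 of 16 rows are True, so the formula is contingent.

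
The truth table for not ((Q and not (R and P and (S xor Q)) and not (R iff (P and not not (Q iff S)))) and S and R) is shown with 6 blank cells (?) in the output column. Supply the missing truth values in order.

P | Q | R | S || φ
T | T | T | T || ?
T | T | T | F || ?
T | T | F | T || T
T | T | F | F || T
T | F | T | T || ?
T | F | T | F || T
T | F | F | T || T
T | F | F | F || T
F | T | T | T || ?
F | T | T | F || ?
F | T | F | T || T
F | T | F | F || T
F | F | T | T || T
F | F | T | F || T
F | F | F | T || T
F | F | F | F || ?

Row P=T, Q=T, R=T, S=T: (Q and not (R and P and (S xor Q)) and not (R iff (P and not not (Q iff S)))) = F, ((Q and not (R and P and (S xor Q)) and not (R iff (P and not not (Q iff S)))) and S and R) = F, so the formula = T.
Row P=T, Q=T, R=T, S=F: (Q and not (R and P and (S xor Q)) and not (R iff (P and not not (Q iff S)))) = F, ((Q and not (R and P and (S xor Q)) and not (R iff (P and not not (Q iff S)))) and S and R) = F, so the formula = T.
Row P=T, Q=F, R=T, S=T: (Q and not (R and P and (S xor Q)) and not (R iff (P and not not (Q iff S)))) = F, ((Q and not (R and P and (S xor Q)) and not (R iff (P and not not (Q iff S)))) and S and R) = F, so the formula = T.
Row P=F, Q=T, R=T, S=T: (Q and not (R and P and (S xor Q)) and not (R iff (P and not not (Q iff S)))) = T, ((Q and not (R and P and (S xor Q)) and not (R iff (P and not not (Q iff S)))) and S and R) = T, so the formula = F.
Row P=F, Q=T, R=T, S=F: (Q and not (R and P and (S xor Q)) and not (R iff (P and not not (Q iff S)))) = T, ((Q and not (R and P and (S xor Q)) and not (R iff (P and not not (Q iff S)))) and S and R) = F, so the formula = T.
Row P=F, Q=F, R=F, S=F: (Q and not (R and P and (S xor Q)) and not (R iff (P and not not (Q iff S)))) = F, ((Q and not (R and P and (S xor Q)) and not (R iff (P and not not (Q iff S)))) and S and R) = F, so the formula = T.

T, T, T, F, T, T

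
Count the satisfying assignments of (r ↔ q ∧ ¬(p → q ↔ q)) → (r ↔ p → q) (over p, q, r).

5

p | q | r | (p → q) | ((p → q) ↔ q) | ¬((p → q) ↔ q) | (q ∧ ¬((p → q) ↔ q)) | (r ↔ (q ∧ ¬((p → q) ↔ q))) | (r ↔ (p → q)) | φ
- | - | - | ------- | ------------- | -------------- | -------------------- | -------------------------- | ------------- | -
1 | 1 | 1 |    1    |       1       |       0        |          0           |             0              |       1       | 1
1 | 1 | 0 |    1    |       1       |       0        |          0           |             1              |       0       | 0
1 | 0 | 1 |    0    |       1       |       0        |          0           |             0              |       0       | 1
1 | 0 | 0 |    0    |       1       |       0        |          0           |             1              |       1       | 1
0 | 1 | 1 |    1    |       1       |       0        |          0           |             0              |       1       | 1
0 | 1 | 0 |    1    |       1       |       0        |          0           |             1              |       0       | 0
0 | 0 | 1 |    1    |       0       |       1        |          0           |             0              |       1       | 1
0 | 0 | 0 |    1    |       0       |       1        |          0           |             1              |       0       | 0
The formula is true on 5 of the 8 rows.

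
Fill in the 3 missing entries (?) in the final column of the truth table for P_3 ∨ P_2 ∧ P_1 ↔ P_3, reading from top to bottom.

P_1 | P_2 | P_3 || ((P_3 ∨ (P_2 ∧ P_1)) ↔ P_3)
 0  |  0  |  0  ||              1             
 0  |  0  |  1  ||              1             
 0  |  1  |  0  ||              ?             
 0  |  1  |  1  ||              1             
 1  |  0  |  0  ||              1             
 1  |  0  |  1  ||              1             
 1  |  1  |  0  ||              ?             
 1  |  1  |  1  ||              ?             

Row P_1=0, P_2=1, P_3=0: (P_3 ∨ P_2 ∧ P_1) = 0, so ((P_3 ∨ (P_2 ∧ P_1)) ↔ P_3) = 1.
Row P_1=1, P_2=1, P_3=0: (P_3 ∨ P_2 ∧ P_1) = 1, so ((P_3 ∨ (P_2 ∧ P_1)) ↔ P_3) = 0.
Row P_1=1, P_2=1, P_3=1: (P_3 ∨ P_2 ∧ P_1) = 1, so ((P_3 ∨ (P_2 ∧ P_1)) ↔ P_3) = 1.

1, 0, 1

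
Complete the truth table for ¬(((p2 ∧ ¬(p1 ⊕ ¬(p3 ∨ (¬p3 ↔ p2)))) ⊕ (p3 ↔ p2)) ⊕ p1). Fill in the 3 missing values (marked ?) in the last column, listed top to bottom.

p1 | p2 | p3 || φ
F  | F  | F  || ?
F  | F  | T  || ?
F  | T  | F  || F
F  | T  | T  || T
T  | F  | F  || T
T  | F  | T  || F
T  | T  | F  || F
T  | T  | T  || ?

Row p1=F, p2=F, p3=F: ((p2 ∧ ¬(p1 ⊕ ¬(p3 ∨ (¬p3 ↔ p2)))) ⊕ (p3 ↔ p2)) = T, (((p2 ∧ ¬(p1 ⊕ ¬(p3 ∨ (¬p3 ↔ p2)))) ⊕ (p3 ↔ p2)) ⊕ p1) = T, so the formula = F.
Row p1=F, p2=F, p3=T: ((p2 ∧ ¬(p1 ⊕ ¬(p3 ∨ (¬p3 ↔ p2)))) ⊕ (p3 ↔ p2)) = F, (((p2 ∧ ¬(p1 ⊕ ¬(p3 ∨ (¬p3 ↔ p2)))) ⊕ (p3 ↔ p2)) ⊕ p1) = F, so the formula = T.
Row p1=T, p2=T, p3=T: ((p2 ∧ ¬(p1 ⊕ ¬(p3 ∨ (¬p3 ↔ p2)))) ⊕ (p3 ↔ p2)) = T, (((p2 ∧ ¬(p1 ⊕ ¬(p3 ∨ (¬p3 ↔ p2)))) ⊕ (p3 ↔ p2)) ⊕ p1) = F, so the formula = T.

F, T, T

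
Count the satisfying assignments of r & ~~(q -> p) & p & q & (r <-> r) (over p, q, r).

p  q  r  |  φ
F  F  F  |  F
F  F  T  |  F
F  T  F  |  F
F  T  T  |  F
T  F  F  |  F
T  F  T  |  F
T  T  F  |  F
T  T  T  |  T
The formula is true on 1 of the 8 rows.

1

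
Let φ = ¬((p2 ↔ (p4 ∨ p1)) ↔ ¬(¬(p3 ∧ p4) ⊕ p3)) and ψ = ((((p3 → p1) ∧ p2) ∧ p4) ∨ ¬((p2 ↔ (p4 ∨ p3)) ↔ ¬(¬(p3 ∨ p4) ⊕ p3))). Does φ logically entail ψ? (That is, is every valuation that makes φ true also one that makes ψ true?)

no

p1 | p2 | p3 | p4 || φ | ψ
1  | 1  | 1  | 1  || 1 | 1
1  | 1  | 1  | 0  || 0 | 1
1  | 1  | 0  | 1  || 1 | 1
1  | 1  | 0  | 0  || 1 | 0
1  | 0  | 1  | 1  || 0 | 0
1  | 0  | 1  | 0  || 1 | 0
1  | 0  | 0  | 1  || 0 | 1
1  | 0  | 0  | 0  || 0 | 1
0  | 1  | 1  | 1  || 1 | 1
0  | 1  | 1  | 0  || 1 | 1
0  | 1  | 0  | 1  || 1 | 1
0  | 1  | 0  | 0  || 0 | 0
0  | 0  | 1  | 1  || 0 | 0
0  | 0  | 1  | 0  || 0 | 0
0  | 0  | 0  | 1  || 0 | 1
0  | 0  | 0  | 0  || 1 | 1
At p1=1, p2=1, p3=0, p4=0 we have φ true but ψ false, so φ does not entail ψ.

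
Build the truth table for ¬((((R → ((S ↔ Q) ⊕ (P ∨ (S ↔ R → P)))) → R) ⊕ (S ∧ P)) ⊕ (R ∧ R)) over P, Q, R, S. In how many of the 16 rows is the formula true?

P | Q | R | S | (S ↔ Q) | (R → P) | (S ↔ (R → P)) | (P ∨ (S ↔ (R → P))) | (S ∧ P) | (R ∧ R) | φ
- | - | - | - | ------- | ------- | ------------- | ------------------- | ------- | ------- | -
1 | 1 | 1 | 1 |    1    |    1    |       1       |          1          |    1    |    1    | 0
1 | 1 | 1 | 0 |    0    |    1    |       0       |          1          |    0    |    1    | 1
1 | 1 | 0 | 1 |    1    |    1    |       1       |          1          |    1    |    0    | 0
1 | 1 | 0 | 0 |    0    |    1    |       0       |          1          |    0    |    0    | 1
1 | 0 | 1 | 1 |    0    |    1    |       1       |          1          |    1    |    1    | 0
1 | 0 | 1 | 0 |    1    |    1    |       0       |          1          |    0    |    1    | 1
1 | 0 | 0 | 1 |    0    |    1    |       1       |          1          |    1    |    0    | 0
1 | 0 | 0 | 0 |    1    |    1    |       0       |          1          |    0    |    0    | 1
0 | 1 | 1 | 1 |    1    |    0    |       0       |          0          |    0    |    1    | 1
0 | 1 | 1 | 0 |    0    |    0    |       1       |          1          |    0    |    1    | 1
0 | 1 | 0 | 1 |    1    |    1    |       1       |          1          |    0    |    0    | 1
0 | 1 | 0 | 0 |    0    |    1    |       0       |          0          |    0    |    0    | 1
0 | 0 | 1 | 1 |    0    |    0    |       0       |          0          |    0    |    1    | 1
0 | 0 | 1 | 0 |    1    |    0    |       1       |          1          |    0    |    1    | 1
0 | 0 | 0 | 1 |    0    |    1    |       1       |          1          |    0    |    0    | 1
0 | 0 | 0 | 0 |    1    |    1    |       0       |          0          |    0    |    0    | 1
The formula is true on 12 of the 16 rows.

12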